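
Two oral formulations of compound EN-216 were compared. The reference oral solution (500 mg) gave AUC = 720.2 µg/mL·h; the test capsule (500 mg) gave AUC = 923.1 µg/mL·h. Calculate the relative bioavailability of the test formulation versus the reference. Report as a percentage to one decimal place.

F_rel = (AUC_test/D_test) / (AUC_ref/D_ref)
      = (923.1/500) / (720.2/500)
      = 1.8462 / 1.4404 = 1.2817 = 128.17%

F_rel = 128.2%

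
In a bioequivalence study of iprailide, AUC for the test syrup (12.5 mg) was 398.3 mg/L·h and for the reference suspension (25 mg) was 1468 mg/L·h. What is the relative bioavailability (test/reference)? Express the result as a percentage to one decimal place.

F_rel = 54.3%

F_rel = (AUC_test/D_test) / (AUC_ref/D_ref)
      = (398.3/12.5) / (1468/25)
      = 31.864 / 58.72 = 0.5426 = 54.26%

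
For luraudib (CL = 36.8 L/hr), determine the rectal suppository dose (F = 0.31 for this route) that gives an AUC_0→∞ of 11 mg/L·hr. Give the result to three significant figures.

Dose = CL × AUC_0→∞ / F
     = 36.8 × 11 / 0.31 = 1305.81 mg

Dose = 1310 mg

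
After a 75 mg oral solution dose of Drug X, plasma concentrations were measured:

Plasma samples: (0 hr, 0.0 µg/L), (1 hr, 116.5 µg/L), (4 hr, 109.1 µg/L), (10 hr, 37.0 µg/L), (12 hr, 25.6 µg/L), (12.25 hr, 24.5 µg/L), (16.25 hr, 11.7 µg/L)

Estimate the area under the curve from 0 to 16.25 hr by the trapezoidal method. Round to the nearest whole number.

Trapezoidal AUC_0→16.25:
  [0→1]: (0.0+116.5)/2 × 1 = 58.25
  [1→4]: (116.5+109.1)/2 × 3 = 338.4
  [4→10]: (109.1+37.0)/2 × 6 = 438.3
  [10→12]: (37.0+25.6)/2 × 2 = 62.6
  [12→12.25]: (25.6+24.5)/2 × 0.25 = 6.2625
  [12.25→16.25]: (24.5+11.7)/2 × 4 = 72.4
  Sum = 976.2125 µg/L·hr

AUC = 976 µg/L·hr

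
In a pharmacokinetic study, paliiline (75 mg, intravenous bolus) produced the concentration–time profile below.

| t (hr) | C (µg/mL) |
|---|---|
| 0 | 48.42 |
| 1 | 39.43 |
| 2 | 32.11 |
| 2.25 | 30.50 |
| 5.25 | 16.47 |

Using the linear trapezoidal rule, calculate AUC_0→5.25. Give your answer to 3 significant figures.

Trapezoidal AUC_0→5.25:
  [0→1]: (48.42+39.43)/2 × 1 = 43.925
  [1→2]: (39.43+32.11)/2 × 1 = 35.77
  [2→2.25]: (32.11+30.50)/2 × 0.25 = 7.82625
  [2.25→5.25]: (30.50+16.47)/2 × 3 = 70.455
  Sum = 157.97625 µg/mL·hr

AUC = 158 µg/mL·hr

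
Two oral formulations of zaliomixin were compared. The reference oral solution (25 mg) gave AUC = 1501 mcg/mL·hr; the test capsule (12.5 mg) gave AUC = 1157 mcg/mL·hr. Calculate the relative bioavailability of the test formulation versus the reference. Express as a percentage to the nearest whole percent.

F_rel = (AUC_test/D_test) / (AUC_ref/D_ref)
      = (1157/12.5) / (1501/25)
      = 92.56 / 60.04 = 1.5416 = 154.16%

F_rel = 154%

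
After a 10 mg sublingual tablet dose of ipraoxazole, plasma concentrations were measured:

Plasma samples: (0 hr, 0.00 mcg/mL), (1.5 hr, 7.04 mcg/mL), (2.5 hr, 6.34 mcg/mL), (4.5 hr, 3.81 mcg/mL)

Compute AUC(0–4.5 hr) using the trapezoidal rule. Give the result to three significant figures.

Trapezoidal AUC_0→4.5:
  [0→1.5]: (0.00+7.04)/2 × 1.5 = 5.28
  [1.5→2.5]: (7.04+6.34)/2 × 1 = 6.69
  [2.5→4.5]: (6.34+3.81)/2 × 2 = 10.15
  Sum = 22.12 mcg/mL·hr

AUC = 22.1 mcg/mL·hr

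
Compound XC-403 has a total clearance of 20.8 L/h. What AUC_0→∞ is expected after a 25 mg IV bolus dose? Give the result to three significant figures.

AUC = 1.20 mg/L·h

AUC_0→∞ = Dose_iv / CL
        = 25 / 20.8 = 1.20192 mg/L·h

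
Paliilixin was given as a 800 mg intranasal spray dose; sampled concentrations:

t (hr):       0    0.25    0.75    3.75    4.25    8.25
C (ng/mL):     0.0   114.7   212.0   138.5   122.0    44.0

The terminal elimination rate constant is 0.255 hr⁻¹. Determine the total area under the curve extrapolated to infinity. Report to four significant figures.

Trapezoidal AUC_0→8.25:
  [0→0.25]: (0.0+114.7)/2 × 0.25 = 14.3375
  [0.25→0.75]: (114.7+212.0)/2 × 0.5 = 81.675
  [0.75→3.75]: (212.0+138.5)/2 × 3 = 525.75
  [3.75→4.25]: (138.5+122.0)/2 × 0.5 = 65.125
  [4.25→8.25]: (122.0+44.0)/2 × 4 = 332.0
  Sum = 1018.8875 ng/mL·hr
Extrapolated tail: C_last / k_e = 44.0 / 0.255 = 172.549
AUC_0→∞ = 1018.8875 + 172.549 = 1191.4365 ng/mL·hr

AUC = 1191 ng/mL·hr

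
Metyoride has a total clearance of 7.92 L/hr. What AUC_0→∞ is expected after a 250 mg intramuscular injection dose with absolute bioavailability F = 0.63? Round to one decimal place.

AUC = 19.9 mg/L·hr

AUC_0→∞ = F × Dose / CL
        = 0.63 × 250 / 7.92 = 19.8864 mg/L·hr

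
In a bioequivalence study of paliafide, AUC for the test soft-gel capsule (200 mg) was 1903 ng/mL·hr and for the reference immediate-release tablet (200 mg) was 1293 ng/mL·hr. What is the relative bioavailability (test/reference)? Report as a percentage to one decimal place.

F_rel = (AUC_test/D_test) / (AUC_ref/D_ref)
      = (1903/200) / (1293/200)
      = 9.515 / 6.465 = 1.4718 = 147.18%

F_rel = 147.2%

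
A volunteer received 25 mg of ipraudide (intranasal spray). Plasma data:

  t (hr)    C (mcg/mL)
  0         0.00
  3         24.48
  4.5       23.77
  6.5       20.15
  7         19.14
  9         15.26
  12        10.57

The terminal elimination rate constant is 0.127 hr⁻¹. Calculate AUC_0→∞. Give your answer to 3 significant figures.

Trapezoidal AUC_0→12:
  [0→3]: (0.00+24.48)/2 × 3 = 36.72
  [3→4.5]: (24.48+23.77)/2 × 1.5 = 36.1875
  [4.5→6.5]: (23.77+20.15)/2 × 2 = 43.92
  [6.5→7]: (20.15+19.14)/2 × 0.5 = 9.8225
  [7→9]: (19.14+15.26)/2 × 2 = 34.4
  [9→12]: (15.26+10.57)/2 × 3 = 38.745
  Sum = 199.795 mcg/mL·hr
Extrapolated tail: C_last / k_e = 10.57 / 0.127 = 83.228
AUC_0→∞ = 199.795 + 83.228 = 283.023 mcg/mL·hr

AUC = 283 mcg/mL·hr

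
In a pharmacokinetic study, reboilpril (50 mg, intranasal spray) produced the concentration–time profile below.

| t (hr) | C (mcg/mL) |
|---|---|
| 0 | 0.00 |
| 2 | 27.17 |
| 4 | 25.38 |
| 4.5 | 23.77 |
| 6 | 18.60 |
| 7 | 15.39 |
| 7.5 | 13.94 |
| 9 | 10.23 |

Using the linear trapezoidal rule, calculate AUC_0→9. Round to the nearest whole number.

AUC = 166 mcg/mL·hr

Trapezoidal AUC_0→9:
  [0→2]: (0.00+27.17)/2 × 2 = 27.17
  [2→4]: (27.17+25.38)/2 × 2 = 52.55
  [4→4.5]: (25.38+23.77)/2 × 0.5 = 12.2875
  [4.5→6]: (23.77+18.60)/2 × 1.5 = 31.7775
  [6→7]: (18.60+15.39)/2 × 1 = 16.995
  [7→7.5]: (15.39+13.94)/2 × 0.5 = 7.3325
  [7.5→9]: (13.94+10.23)/2 × 1.5 = 18.1275
  Sum = 166.24 mcg/mL·hr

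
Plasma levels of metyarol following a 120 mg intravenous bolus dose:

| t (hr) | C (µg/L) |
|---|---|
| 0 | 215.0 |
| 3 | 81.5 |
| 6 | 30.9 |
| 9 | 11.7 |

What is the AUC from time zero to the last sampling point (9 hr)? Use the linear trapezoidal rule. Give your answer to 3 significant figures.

AUC = 677 µg/L·hr

Trapezoidal AUC_0→9:
  [0→3]: (215.0+81.5)/2 × 3 = 444.75
  [3→6]: (81.5+30.9)/2 × 3 = 168.6
  [6→9]: (30.9+11.7)/2 × 3 = 63.9
  Sum = 677.25 µg/L·hr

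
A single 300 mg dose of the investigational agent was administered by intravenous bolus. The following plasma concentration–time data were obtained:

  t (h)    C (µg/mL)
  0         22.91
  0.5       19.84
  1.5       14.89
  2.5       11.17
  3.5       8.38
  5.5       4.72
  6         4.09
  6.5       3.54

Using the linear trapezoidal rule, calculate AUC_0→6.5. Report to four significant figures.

AUC = 68.07 µg/mL·h

Trapezoidal AUC_0→6.5:
  [0→0.5]: (22.91+19.84)/2 × 0.5 = 10.6875
  [0.5→1.5]: (19.84+14.89)/2 × 1 = 17.365
  [1.5→2.5]: (14.89+11.17)/2 × 1 = 13.03
  [2.5→3.5]: (11.17+8.38)/2 × 1 = 9.775
  [3.5→5.5]: (8.38+4.72)/2 × 2 = 13.1
  [5.5→6]: (4.72+4.09)/2 × 0.5 = 2.2025
  [6→6.5]: (4.09+3.54)/2 × 0.5 = 1.9075
  Sum = 68.0675 µg/mL·h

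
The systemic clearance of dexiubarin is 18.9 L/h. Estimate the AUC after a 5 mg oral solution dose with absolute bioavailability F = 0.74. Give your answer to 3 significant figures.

AUC = 0.196 mg/L·h

AUC_0→∞ = F × Dose / CL
        = 0.74 × 5 / 18.9 = 0.195767 mg/L·h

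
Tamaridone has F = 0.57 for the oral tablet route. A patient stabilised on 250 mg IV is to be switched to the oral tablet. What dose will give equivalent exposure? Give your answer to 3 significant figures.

For equal systemic exposure: F × D_ev = D_iv
D_ev = D_iv / F = 250 / 0.57 = 438.596 mg

D_oral = 439 mg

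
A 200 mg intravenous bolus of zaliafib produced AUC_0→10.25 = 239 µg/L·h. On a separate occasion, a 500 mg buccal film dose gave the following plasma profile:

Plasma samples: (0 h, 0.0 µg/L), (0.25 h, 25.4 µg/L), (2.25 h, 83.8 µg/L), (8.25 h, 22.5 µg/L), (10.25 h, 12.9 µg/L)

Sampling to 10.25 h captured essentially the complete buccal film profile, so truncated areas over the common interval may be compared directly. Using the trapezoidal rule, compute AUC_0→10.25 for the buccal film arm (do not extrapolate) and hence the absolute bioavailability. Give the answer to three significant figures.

F = 0.781

Trapezoidal AUC_0→10.25 (buccal film):
  [0→0.25]: (0.0+25.4)/2 × 0.25 = 3.175
  [0.25→2.25]: (25.4+83.8)/2 × 2 = 109.2
  [2.25→8.25]: (83.8+22.5)/2 × 6 = 318.9
  [8.25→10.25]: (22.5+12.9)/2 × 2 = 35.4
  Sum = 466.675 µg/L·h
F = (AUC_ev/D_ev)/(AUC_iv/D_iv) = (466.675/500)/(239/200) = 0.93335/1.195 = 0.7810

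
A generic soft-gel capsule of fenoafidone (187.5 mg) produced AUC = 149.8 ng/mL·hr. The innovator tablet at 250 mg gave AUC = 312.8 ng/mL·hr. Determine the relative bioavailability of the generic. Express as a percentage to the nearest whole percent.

F_rel = (AUC_test/D_test) / (AUC_ref/D_ref)
      = (149.8/187.5) / (312.8/250)
      = 0.798933 / 1.2512 = 0.6385 = 63.85%

F_rel = 64%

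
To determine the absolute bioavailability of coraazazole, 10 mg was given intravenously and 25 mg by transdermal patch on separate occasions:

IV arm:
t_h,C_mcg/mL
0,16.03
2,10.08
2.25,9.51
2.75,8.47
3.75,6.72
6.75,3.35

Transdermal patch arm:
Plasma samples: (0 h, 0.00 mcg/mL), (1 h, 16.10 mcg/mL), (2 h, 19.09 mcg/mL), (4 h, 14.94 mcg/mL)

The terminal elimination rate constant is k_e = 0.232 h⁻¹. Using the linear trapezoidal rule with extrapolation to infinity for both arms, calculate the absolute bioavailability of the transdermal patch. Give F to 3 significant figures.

F = 0.707

Trapezoidal AUC_0→6.75 (IV):
  [0→2]: (16.03+10.08)/2 × 2 = 26.11
  [2→2.25]: (10.08+9.51)/2 × 0.25 = 2.44875
  [2.25→2.75]: (9.51+8.47)/2 × 0.5 = 4.495
  [2.75→3.75]: (8.47+6.72)/2 × 1 = 7.595
  [3.75→6.75]: (6.72+3.35)/2 × 3 = 15.105
  Sum = 55.75375 mcg/mL·h
IV tail: 3.35/0.232 = 14.440; AUC_iv,0→∞ = 55.75375 + 14.440 = 70.19375 mcg/mL·h
Trapezoidal AUC_0→4 (transdermal patch):
  [0→1]: (0.00+16.10)/2 × 1 = 8.05
  [1→2]: (16.10+19.09)/2 × 1 = 17.595
  [2→4]: (19.09+14.94)/2 × 2 = 34.03
  Sum = 59.675 mcg/mL·h
transdermal patch tail: 14.94/0.232 = 64.397; AUC_ev,0→∞ = 59.675 + 64.397 = 124.072 mcg/mL·h
F = (AUC_ev/D_ev)/(AUC_iv/D_iv) = (124.072/25)/(70.19375/10) = 4.96288/7.019375 = 0.7070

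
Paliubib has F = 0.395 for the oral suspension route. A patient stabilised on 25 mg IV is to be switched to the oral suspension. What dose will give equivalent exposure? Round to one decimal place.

For equal systemic exposure: F × D_ev = D_iv
D_ev = D_iv / F = 25 / 0.395 = 63.2911 mg

D_oral = 63.3 mg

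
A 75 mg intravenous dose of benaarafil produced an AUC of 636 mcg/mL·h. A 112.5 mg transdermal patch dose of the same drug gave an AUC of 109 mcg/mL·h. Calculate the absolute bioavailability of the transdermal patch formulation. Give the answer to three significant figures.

F = (AUC_ev / D_ev) / (AUC_iv / D_iv)
  = (109/112.5) / (636/75)
  = 0.968889 / 8.48 = 0.1143

F = 0.114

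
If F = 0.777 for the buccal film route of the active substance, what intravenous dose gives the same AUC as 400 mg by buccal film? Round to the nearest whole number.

Systemic exposure from an extravascular dose = F × D_ev, so the equivalent IV dose is F × D_ev.
D_iv = F × D_ev = 0.777 × 400 = 310.8 mg

D_iv = 311 mg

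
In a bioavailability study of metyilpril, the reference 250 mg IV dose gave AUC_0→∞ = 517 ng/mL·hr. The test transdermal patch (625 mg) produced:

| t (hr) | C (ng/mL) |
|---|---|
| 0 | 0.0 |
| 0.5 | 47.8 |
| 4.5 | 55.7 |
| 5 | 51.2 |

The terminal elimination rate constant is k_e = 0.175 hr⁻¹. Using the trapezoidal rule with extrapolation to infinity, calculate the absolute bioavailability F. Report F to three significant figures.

F = 0.416

Trapezoidal AUC_0→5 (transdermal patch):
  [0→0.5]: (0.0+47.8)/2 × 0.5 = 11.95
  [0.5→4.5]: (47.8+55.7)/2 × 4 = 207.0
  [4.5→5]: (55.7+51.2)/2 × 0.5 = 26.725
  Sum = 245.675 ng/mL·hr
Tail: C_last/k_e = 51.2/0.175 = 292.571
AUC_0→∞ (transdermal patch) = 245.675 + 292.571 = 538.246 ng/mL·hr
F = (AUC_ev/D_ev)/(AUC_iv/D_iv) = (538.246/625)/(517/250) = 0.8611936/2.068 = 0.4164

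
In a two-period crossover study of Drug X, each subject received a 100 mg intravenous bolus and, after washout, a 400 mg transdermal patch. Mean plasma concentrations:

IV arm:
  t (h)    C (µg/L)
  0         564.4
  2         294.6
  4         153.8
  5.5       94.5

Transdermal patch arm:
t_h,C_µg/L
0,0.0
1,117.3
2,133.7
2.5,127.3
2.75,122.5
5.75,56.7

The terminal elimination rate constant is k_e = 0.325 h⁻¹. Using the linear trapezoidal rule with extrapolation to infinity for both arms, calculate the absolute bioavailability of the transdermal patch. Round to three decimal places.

F = 0.101

Trapezoidal AUC_0→5.5 (IV):
  [0→2]: (564.4+294.6)/2 × 2 = 859.0
  [2→4]: (294.6+153.8)/2 × 2 = 448.4
  [4→5.5]: (153.8+94.5)/2 × 1.5 = 186.225
  Sum = 1493.625 µg/L·h
IV tail: 94.5/0.325 = 290.769; AUC_iv,0→∞ = 1493.625 + 290.769 = 1784.394 µg/L·h
Trapezoidal AUC_0→5.75 (transdermal patch):
  [0→1]: (0.0+117.3)/2 × 1 = 58.65
  [1→2]: (117.3+133.7)/2 × 1 = 125.5
  [2→2.5]: (133.7+127.3)/2 × 0.5 = 65.25
  [2.5→2.75]: (127.3+122.5)/2 × 0.25 = 31.225
  [2.75→5.75]: (122.5+56.7)/2 × 3 = 268.8
  Sum = 549.425 µg/L·h
transdermal patch tail: 56.7/0.325 = 174.462; AUC_ev,0→∞ = 549.425 + 174.462 = 723.887 µg/L·h
F = (AUC_ev/D_ev)/(AUC_iv/D_iv) = (723.887/400)/(1784.394/100) = 1.8097175/17.84394 = 0.1014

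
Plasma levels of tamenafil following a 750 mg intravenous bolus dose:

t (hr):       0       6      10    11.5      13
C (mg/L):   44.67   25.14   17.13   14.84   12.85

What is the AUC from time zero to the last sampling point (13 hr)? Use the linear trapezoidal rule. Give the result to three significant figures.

AUC = 339 mg/L·hr

Trapezoidal AUC_0→13:
  [0→6]: (44.67+25.14)/2 × 6 = 209.43
  [6→10]: (25.14+17.13)/2 × 4 = 84.54
  [10→11.5]: (17.13+14.84)/2 × 1.5 = 23.9775
  [11.5→13]: (14.84+12.85)/2 × 1.5 = 20.7675
  Sum = 338.715 mg/L·hr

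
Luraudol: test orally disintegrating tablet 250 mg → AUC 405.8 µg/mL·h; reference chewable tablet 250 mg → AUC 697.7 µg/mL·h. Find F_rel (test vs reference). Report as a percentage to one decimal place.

F_rel = 58.2%

F_rel = (AUC_test/D_test) / (AUC_ref/D_ref)
      = (405.8/250) / (697.7/250)
      = 1.6232 / 2.7908 = 0.5816 = 58.16%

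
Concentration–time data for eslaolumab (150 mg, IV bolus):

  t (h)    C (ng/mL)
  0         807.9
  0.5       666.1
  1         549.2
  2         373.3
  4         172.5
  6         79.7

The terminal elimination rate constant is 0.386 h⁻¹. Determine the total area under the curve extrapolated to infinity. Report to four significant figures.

Trapezoidal AUC_0→6:
  [0→0.5]: (807.9+666.1)/2 × 0.5 = 368.5
  [0.5→1]: (666.1+549.2)/2 × 0.5 = 303.825
  [1→2]: (549.2+373.3)/2 × 1 = 461.25
  [2→4]: (373.3+172.5)/2 × 2 = 545.8
  [4→6]: (172.5+79.7)/2 × 2 = 252.2
  Sum = 1931.575 ng/mL·h
Extrapolated tail: C_last / k_e = 79.7 / 0.386 = 206.477
AUC_0→∞ = 1931.575 + 206.477 = 2138.052 ng/mL·h

AUC = 2138 ng/mL·h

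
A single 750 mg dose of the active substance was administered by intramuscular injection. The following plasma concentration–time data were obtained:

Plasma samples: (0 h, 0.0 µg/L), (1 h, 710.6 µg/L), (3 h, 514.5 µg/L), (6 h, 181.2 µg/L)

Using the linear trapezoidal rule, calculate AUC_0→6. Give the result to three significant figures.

AUC = 2620 µg/L·h

Trapezoidal AUC_0→6:
  [0→1]: (0.0+710.6)/2 × 1 = 355.3
  [1→3]: (710.6+514.5)/2 × 2 = 1225.1
  [3→6]: (514.5+181.2)/2 × 3 = 1043.55
  Sum = 2623.95 µg/L·h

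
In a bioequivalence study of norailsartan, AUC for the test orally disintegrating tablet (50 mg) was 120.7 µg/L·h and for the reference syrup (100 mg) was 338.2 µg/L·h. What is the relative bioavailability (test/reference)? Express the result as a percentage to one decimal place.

F_rel = 71.4%

F_rel = (AUC_test/D_test) / (AUC_ref/D_ref)
      = (120.7/50) / (338.2/100)
      = 2.414 / 3.382 = 0.7138 = 71.38%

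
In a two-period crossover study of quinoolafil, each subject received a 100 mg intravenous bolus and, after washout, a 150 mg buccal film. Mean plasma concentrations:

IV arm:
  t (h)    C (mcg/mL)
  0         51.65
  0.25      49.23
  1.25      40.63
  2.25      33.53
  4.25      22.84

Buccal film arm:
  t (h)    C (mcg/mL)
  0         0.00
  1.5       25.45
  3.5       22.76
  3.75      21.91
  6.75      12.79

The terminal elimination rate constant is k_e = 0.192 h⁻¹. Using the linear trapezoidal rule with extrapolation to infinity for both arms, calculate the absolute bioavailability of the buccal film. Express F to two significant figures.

Trapezoidal AUC_0→4.25 (IV):
  [0→0.25]: (51.65+49.23)/2 × 0.25 = 12.61
  [0.25→1.25]: (49.23+40.63)/2 × 1 = 44.93
  [1.25→2.25]: (40.63+33.53)/2 × 1 = 37.08
  [2.25→4.25]: (33.53+22.84)/2 × 2 = 56.37
  Sum = 150.99 mcg/mL·h
IV tail: 22.84/0.192 = 118.958; AUC_iv,0→∞ = 150.99 + 118.958 = 269.948 mcg/mL·h
Trapezoidal AUC_0→6.75 (buccal film):
  [0→1.5]: (0.00+25.45)/2 × 1.5 = 19.0875
  [1.5→3.5]: (25.45+22.76)/2 × 2 = 48.21
  [3.5→3.75]: (22.76+21.91)/2 × 0.25 = 5.58375
  [3.75→6.75]: (21.91+12.79)/2 × 3 = 52.05
  Sum = 124.93125 mcg/mL·h
buccal film tail: 12.79/0.192 = 66.615; AUC_ev,0→∞ = 124.93125 + 66.615 = 191.54625 mcg/mL·h
F = (AUC_ev/D_ev)/(AUC_iv/D_iv) = (191.54625/150)/(269.948/100) = 1.276975/2.69948 = 0.4730

F = 0.47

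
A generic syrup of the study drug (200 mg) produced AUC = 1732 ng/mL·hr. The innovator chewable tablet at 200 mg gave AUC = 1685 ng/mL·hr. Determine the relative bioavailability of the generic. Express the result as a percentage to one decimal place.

F_rel = 102.8%

F_rel = (AUC_test/D_test) / (AUC_ref/D_ref)
      = (1732/200) / (1685/200)
      = 8.66 / 8.425 = 1.0279 = 102.79%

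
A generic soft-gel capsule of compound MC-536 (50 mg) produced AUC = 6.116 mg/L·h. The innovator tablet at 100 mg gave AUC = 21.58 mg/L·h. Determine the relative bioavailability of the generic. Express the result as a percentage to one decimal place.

F_rel = (AUC_test/D_test) / (AUC_ref/D_ref)
      = (6.116/50) / (21.58/100)
      = 0.12232 / 0.2158 = 0.5668 = 56.68%

F_rel = 56.7%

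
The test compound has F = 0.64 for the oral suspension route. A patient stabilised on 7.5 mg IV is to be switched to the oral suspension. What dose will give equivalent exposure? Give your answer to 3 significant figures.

D_oral = 11.7 mg

For equal systemic exposure: F × D_ev = D_iv
D_ev = D_iv / F = 7.5 / 0.64 = 11.71875 mg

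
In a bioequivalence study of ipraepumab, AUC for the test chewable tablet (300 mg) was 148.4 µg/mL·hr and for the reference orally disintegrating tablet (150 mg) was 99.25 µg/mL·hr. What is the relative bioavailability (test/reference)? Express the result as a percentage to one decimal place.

F_rel = (AUC_test/D_test) / (AUC_ref/D_ref)
      = (148.4/300) / (99.25/150)
      = 0.494667 / 0.661667 = 0.7476 = 74.76%

F_rel = 74.8%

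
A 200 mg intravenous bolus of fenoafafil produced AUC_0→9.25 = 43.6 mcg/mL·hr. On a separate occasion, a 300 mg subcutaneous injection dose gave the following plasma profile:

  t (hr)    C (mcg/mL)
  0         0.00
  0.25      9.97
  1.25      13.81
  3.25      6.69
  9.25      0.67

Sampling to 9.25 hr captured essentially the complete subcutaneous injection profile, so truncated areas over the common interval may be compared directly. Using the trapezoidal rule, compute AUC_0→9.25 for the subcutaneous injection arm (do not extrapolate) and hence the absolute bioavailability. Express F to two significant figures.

Trapezoidal AUC_0→9.25 (subcutaneous injection):
  [0→0.25]: (0.00+9.97)/2 × 0.25 = 1.24625
  [0.25→1.25]: (9.97+13.81)/2 × 1 = 11.89
  [1.25→3.25]: (13.81+6.69)/2 × 2 = 20.5
  [3.25→9.25]: (6.69+0.67)/2 × 6 = 22.08
  Sum = 55.71625 mcg/mL·hr
F = (AUC_ev/D_ev)/(AUC_iv/D_iv) = (55.71625/300)/(43.6/200) = 0.185721/0.218 = 0.8519

F = 0.85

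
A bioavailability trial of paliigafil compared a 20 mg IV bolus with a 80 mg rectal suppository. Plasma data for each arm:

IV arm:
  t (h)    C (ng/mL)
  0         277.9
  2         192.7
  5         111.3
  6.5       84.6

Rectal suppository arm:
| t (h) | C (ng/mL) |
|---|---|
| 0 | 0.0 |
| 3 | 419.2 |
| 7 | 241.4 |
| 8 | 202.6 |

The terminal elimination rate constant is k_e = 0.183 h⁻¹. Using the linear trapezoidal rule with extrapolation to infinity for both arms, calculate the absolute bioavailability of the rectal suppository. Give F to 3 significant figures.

Trapezoidal AUC_0→6.5 (IV):
  [0→2]: (277.9+192.7)/2 × 2 = 470.6
  [2→5]: (192.7+111.3)/2 × 3 = 456.0
  [5→6.5]: (111.3+84.6)/2 × 1.5 = 146.925
  Sum = 1073.525 ng/mL·h
IV tail: 84.6/0.183 = 462.295; AUC_iv,0→∞ = 1073.525 + 462.295 = 1535.82 ng/mL·h
Trapezoidal AUC_0→8 (rectal suppository):
  [0→3]: (0.0+419.2)/2 × 3 = 628.8
  [3→7]: (419.2+241.4)/2 × 4 = 1321.2
  [7→8]: (241.4+202.6)/2 × 1 = 222.0
  Sum = 2172.0 ng/mL·h
rectal suppository tail: 202.6/0.183 = 1107.104; AUC_ev,0→∞ = 2172.0 + 1107.104 = 3279.104 ng/mL·h
F = (AUC_ev/D_ev)/(AUC_iv/D_iv) = (3279.104/80)/(1535.82/20) = 40.9888/76.791 = 0.5338

F = 0.534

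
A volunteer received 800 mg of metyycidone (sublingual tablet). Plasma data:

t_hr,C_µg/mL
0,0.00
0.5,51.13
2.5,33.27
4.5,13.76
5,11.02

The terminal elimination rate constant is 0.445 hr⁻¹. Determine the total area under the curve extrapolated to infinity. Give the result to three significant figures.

AUC = 175 µg/mL·hr

Trapezoidal AUC_0→5:
  [0→0.5]: (0.00+51.13)/2 × 0.5 = 12.7825
  [0.5→2.5]: (51.13+33.27)/2 × 2 = 84.4
  [2.5→4.5]: (33.27+13.76)/2 × 2 = 47.03
  [4.5→5]: (13.76+11.02)/2 × 0.5 = 6.195
  Sum = 150.4075 µg/mL·hr
Extrapolated tail: C_last / k_e = 11.02 / 0.445 = 24.764
AUC_0→∞ = 150.4075 + 24.764 = 175.1715 µg/mL·hr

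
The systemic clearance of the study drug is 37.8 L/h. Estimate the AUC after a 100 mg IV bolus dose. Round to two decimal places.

AUC = 2.65 mg/L·h

AUC_0→∞ = Dose_iv / CL
        = 100 / 37.8 = 2.6455 mg/L·h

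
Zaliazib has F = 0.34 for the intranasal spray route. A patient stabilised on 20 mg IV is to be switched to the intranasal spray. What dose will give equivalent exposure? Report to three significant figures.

For equal systemic exposure: F × D_ev = D_iv
D_ev = D_iv / F = 20 / 0.34 = 58.8235 mg

D_intranasal = 58.8 mg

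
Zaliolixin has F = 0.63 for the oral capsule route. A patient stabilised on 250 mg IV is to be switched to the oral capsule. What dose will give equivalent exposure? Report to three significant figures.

For equal systemic exposure: F × D_ev = D_iv
D_ev = D_iv / F = 250 / 0.63 = 396.825 mg

D_oral = 397 mg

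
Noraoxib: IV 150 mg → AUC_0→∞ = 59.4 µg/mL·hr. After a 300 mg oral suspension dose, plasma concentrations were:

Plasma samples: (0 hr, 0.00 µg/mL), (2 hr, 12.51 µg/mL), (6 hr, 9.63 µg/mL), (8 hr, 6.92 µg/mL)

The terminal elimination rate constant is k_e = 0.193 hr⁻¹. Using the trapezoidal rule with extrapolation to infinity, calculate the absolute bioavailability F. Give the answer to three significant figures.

Trapezoidal AUC_0→8 (oral suspension):
  [0→2]: (0.00+12.51)/2 × 2 = 12.51
  [2→6]: (12.51+9.63)/2 × 4 = 44.28
  [6→8]: (9.63+6.92)/2 × 2 = 16.55
  Sum = 73.34 µg/mL·hr
Tail: C_last/k_e = 6.92/0.193 = 35.855
AUC_0→∞ (oral suspension) = 73.34 + 35.855 = 109.195 µg/mL·hr
F = (AUC_ev/D_ev)/(AUC_iv/D_iv) = (109.195/300)/(59.4/150) = 0.363983/0.396 = 0.9191

F = 0.919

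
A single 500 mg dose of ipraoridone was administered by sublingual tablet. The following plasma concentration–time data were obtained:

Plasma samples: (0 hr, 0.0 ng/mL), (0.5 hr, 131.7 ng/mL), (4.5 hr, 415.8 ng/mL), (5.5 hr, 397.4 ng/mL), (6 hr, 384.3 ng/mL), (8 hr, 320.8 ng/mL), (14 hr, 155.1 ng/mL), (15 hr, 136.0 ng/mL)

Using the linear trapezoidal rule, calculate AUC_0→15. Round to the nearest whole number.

AUC = 4008 ng/mL·hr

Trapezoidal AUC_0→15:
  [0→0.5]: (0.0+131.7)/2 × 0.5 = 32.925
  [0.5→4.5]: (131.7+415.8)/2 × 4 = 1095.0
  [4.5→5.5]: (415.8+397.4)/2 × 1 = 406.6
  [5.5→6]: (397.4+384.3)/2 × 0.5 = 195.425
  [6→8]: (384.3+320.8)/2 × 2 = 705.1
  [8→14]: (320.8+155.1)/2 × 6 = 1427.7
  [14→15]: (155.1+136.0)/2 × 1 = 145.55
  Sum = 4008.3 ng/mL·hr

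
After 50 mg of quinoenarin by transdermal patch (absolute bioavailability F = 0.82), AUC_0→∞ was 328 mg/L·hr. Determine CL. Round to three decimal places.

CL = 0.125 L/hr

CL = F × Dose / AUC_0→∞
   = 0.82 × 50 / 328 = 0.125 L/hr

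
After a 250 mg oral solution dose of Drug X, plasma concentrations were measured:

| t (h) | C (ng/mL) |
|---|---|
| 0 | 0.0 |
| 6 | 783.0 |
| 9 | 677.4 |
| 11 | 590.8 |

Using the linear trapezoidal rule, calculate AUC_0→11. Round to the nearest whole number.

AUC = 5808 ng/mL·h

Trapezoidal AUC_0→11:
  [0→6]: (0.0+783.0)/2 × 6 = 2349.0
  [6→9]: (783.0+677.4)/2 × 3 = 2190.6
  [9→11]: (677.4+590.8)/2 × 2 = 1268.2
  Sum = 5807.8 ng/mL·h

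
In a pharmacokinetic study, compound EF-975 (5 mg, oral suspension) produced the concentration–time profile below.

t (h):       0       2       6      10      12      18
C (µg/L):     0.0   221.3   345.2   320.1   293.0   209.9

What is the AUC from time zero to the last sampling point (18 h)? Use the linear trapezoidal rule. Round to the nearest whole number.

AUC = 4807 µg/L·h

Trapezoidal AUC_0→18:
  [0→2]: (0.0+221.3)/2 × 2 = 221.3
  [2→6]: (221.3+345.2)/2 × 4 = 1133.0
  [6→10]: (345.2+320.1)/2 × 4 = 1330.6
  [10→12]: (320.1+293.0)/2 × 2 = 613.1
  [12→18]: (293.0+209.9)/2 × 6 = 1508.7
  Sum = 4806.7 µg/L·h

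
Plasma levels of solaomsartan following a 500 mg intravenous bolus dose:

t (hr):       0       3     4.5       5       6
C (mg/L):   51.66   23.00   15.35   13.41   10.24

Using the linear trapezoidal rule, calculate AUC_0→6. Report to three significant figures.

Trapezoidal AUC_0→6:
  [0→3]: (51.66+23.00)/2 × 3 = 111.99
  [3→4.5]: (23.00+15.35)/2 × 1.5 = 28.7625
  [4.5→5]: (15.35+13.41)/2 × 0.5 = 7.19
  [5→6]: (13.41+10.24)/2 × 1 = 11.825
  Sum = 159.7675 mg/L·hr

AUC = 160 mg/L·hr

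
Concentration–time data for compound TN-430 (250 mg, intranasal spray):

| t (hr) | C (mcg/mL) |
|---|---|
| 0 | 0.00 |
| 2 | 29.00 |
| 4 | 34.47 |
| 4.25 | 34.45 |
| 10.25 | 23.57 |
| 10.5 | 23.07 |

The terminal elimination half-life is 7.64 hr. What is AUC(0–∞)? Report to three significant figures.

Trapezoidal AUC_0→10.5:
  [0→2]: (0.00+29.00)/2 × 2 = 29.0
  [2→4]: (29.00+34.47)/2 × 2 = 63.47
  [4→4.25]: (34.47+34.45)/2 × 0.25 = 8.615
  [4.25→10.25]: (34.45+23.57)/2 × 6 = 174.06
  [10.25→10.5]: (23.57+23.07)/2 × 0.25 = 5.83
  Sum = 280.975 mcg/mL·hr
k_e = ln2 / t½ = 0.693147 / 7.64 = 0.0907 hr^-1
Extrapolated tail: C_last / k_e = 23.07 / 0.0907 = 254.355
AUC_0→∞ = 280.975 + 254.355 = 535.33 mcg/mL·hr

AUC = 535 mcg/mL·hr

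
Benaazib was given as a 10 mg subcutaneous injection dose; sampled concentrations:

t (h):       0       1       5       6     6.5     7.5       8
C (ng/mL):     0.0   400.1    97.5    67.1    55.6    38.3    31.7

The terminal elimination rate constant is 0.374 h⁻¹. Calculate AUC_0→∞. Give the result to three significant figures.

AUC = 1460 ng/mL·h

Trapezoidal AUC_0→8:
  [0→1]: (0.0+400.1)/2 × 1 = 200.05
  [1→5]: (400.1+97.5)/2 × 4 = 995.2
  [5→6]: (97.5+67.1)/2 × 1 = 82.3
  [6→6.5]: (67.1+55.6)/2 × 0.5 = 30.675
  [6.5→7.5]: (55.6+38.3)/2 × 1 = 46.95
  [7.5→8]: (38.3+31.7)/2 × 0.5 = 17.5
  Sum = 1372.675 ng/mL·h
Extrapolated tail: C_last / k_e = 31.7 / 0.374 = 84.759
AUC_0→∞ = 1372.675 + 84.759 = 1457.434 ng/mL·h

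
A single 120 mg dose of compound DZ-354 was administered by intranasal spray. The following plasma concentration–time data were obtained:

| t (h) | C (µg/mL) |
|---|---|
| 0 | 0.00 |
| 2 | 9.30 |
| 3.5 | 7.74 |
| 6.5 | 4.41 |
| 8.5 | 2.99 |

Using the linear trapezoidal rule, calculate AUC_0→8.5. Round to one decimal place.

AUC = 47.7 µg/mL·h

Trapezoidal AUC_0→8.5:
  [0→2]: (0.00+9.30)/2 × 2 = 9.3
  [2→3.5]: (9.30+7.74)/2 × 1.5 = 12.78
  [3.5→6.5]: (7.74+4.41)/2 × 3 = 18.225
  [6.5→8.5]: (4.41+2.99)/2 × 2 = 7.4
  Sum = 47.705 µg/mL·h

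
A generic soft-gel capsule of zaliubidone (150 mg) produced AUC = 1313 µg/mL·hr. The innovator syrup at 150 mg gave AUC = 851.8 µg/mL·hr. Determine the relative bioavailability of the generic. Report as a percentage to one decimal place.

F_rel = 154.1%

F_rel = (AUC_test/D_test) / (AUC_ref/D_ref)
      = (1313/150) / (851.8/150)
      = 8.75333 / 5.67867 = 1.5414 = 154.14%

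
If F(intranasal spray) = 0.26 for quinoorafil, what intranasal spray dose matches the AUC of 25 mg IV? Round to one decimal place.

D_intranasal = 96.2 mg

For equal systemic exposure: F × D_ev = D_iv
D_ev = D_iv / F = 25 / 0.26 = 96.1538 mg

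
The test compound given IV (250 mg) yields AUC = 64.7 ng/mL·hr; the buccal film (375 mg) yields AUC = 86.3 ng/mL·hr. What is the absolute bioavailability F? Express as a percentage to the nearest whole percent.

F = (AUC_ev / D_ev) / (AUC_iv / D_iv)
  = (86.3/375) / (64.7/250)
  = 0.230133 / 0.2588 = 0.8892
  = 88.92%

F = 89%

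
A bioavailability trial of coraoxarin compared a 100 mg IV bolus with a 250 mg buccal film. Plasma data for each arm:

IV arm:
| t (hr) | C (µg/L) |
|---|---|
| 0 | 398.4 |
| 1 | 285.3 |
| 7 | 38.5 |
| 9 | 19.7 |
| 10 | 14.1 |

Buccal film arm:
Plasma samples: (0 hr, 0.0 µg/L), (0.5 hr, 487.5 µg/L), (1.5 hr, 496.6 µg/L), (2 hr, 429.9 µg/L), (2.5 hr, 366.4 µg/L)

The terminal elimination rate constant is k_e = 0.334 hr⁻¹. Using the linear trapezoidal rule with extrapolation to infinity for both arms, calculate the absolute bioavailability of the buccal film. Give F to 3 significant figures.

Trapezoidal AUC_0→10 (IV):
  [0→1]: (398.4+285.3)/2 × 1 = 341.85
  [1→7]: (285.3+38.5)/2 × 6 = 971.4
  [7→9]: (38.5+19.7)/2 × 2 = 58.2
  [9→10]: (19.7+14.1)/2 × 1 = 16.9
  Sum = 1388.35 µg/L·hr
IV tail: 14.1/0.334 = 42.216; AUC_iv,0→∞ = 1388.35 + 42.216 = 1430.566 µg/L·hr
Trapezoidal AUC_0→2.5 (buccal film):
  [0→0.5]: (0.0+487.5)/2 × 0.5 = 121.875
  [0.5→1.5]: (487.5+496.6)/2 × 1 = 492.05
  [1.5→2]: (496.6+429.9)/2 × 0.5 = 231.625
  [2→2.5]: (429.9+366.4)/2 × 0.5 = 199.075
  Sum = 1044.625 µg/L·hr
buccal film tail: 366.4/0.334 = 1097.006; AUC_ev,0→∞ = 1044.625 + 1097.006 = 2141.631 µg/L·hr
F = (AUC_ev/D_ev)/(AUC_iv/D_iv) = (2141.631/250)/(1430.566/100) = 8.566524/14.30566 = 0.5988

F = 0.599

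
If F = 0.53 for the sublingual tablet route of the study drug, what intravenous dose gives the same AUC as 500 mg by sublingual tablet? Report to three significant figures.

Systemic exposure from an extravascular dose = F × D_ev, so the equivalent IV dose is F × D_ev.
D_iv = F × D_ev = 0.53 × 500 = 265 mg

D_iv = 265 mg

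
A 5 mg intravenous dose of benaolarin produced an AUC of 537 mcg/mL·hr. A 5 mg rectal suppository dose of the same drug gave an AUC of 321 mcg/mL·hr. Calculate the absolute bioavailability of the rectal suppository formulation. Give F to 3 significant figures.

F = 0.598

F = (AUC_ev / D_ev) / (AUC_iv / D_iv)
  = (321/5) / (537/5)
  = 64.2 / 107.4 = 0.5978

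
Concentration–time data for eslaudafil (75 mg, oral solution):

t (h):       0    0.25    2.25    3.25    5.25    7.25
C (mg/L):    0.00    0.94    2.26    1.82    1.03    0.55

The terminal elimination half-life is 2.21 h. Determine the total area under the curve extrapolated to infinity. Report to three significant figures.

Trapezoidal AUC_0→7.25:
  [0→0.25]: (0.00+0.94)/2 × 0.25 = 0.1175
  [0.25→2.25]: (0.94+2.26)/2 × 2 = 3.2
  [2.25→3.25]: (2.26+1.82)/2 × 1 = 2.04
  [3.25→5.25]: (1.82+1.03)/2 × 2 = 2.85
  [5.25→7.25]: (1.03+0.55)/2 × 2 = 1.58
  Sum = 9.7875 mg/L·h
k_e = ln2 / t½ = 0.693147 / 2.21 = 0.3136 h^-1
Extrapolated tail: C_last / k_e = 0.55 / 0.3136 = 1.754
AUC_0→∞ = 9.7875 + 1.754 = 11.5415 mg/L·h

AUC = 11.5 mg/L·h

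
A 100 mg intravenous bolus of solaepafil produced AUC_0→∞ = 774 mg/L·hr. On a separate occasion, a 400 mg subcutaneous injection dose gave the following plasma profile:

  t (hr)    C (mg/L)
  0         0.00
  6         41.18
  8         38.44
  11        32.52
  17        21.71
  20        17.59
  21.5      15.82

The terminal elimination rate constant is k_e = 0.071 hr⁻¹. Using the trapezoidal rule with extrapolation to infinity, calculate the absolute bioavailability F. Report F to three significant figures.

F = 0.252

Trapezoidal AUC_0→21.5 (subcutaneous injection):
  [0→6]: (0.00+41.18)/2 × 6 = 123.54
  [6→8]: (41.18+38.44)/2 × 2 = 79.62
  [8→11]: (38.44+32.52)/2 × 3 = 106.44
  [11→17]: (32.52+21.71)/2 × 6 = 162.69
  [17→20]: (21.71+17.59)/2 × 3 = 58.95
  [20→21.5]: (17.59+15.82)/2 × 1.5 = 25.0575
  Sum = 556.2975 mg/L·hr
Tail: C_last/k_e = 15.82/0.071 = 222.817
AUC_0→∞ (subcutaneous injection) = 556.2975 + 222.817 = 779.1145 mg/L·hr
F = (AUC_ev/D_ev)/(AUC_iv/D_iv) = (779.1145/400)/(774/100) = 1.94779/7.74 = 0.2517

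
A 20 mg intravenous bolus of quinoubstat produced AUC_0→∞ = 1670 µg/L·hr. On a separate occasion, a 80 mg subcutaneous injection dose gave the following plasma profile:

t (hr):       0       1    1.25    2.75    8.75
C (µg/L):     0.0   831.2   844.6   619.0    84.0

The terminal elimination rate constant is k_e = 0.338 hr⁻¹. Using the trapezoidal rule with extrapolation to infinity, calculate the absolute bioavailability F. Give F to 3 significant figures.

Trapezoidal AUC_0→8.75 (subcutaneous injection):
  [0→1]: (0.0+831.2)/2 × 1 = 415.6
  [1→1.25]: (831.2+844.6)/2 × 0.25 = 209.475
  [1.25→2.75]: (844.6+619.0)/2 × 1.5 = 1097.7
  [2.75→8.75]: (619.0+84.0)/2 × 6 = 2109.0
  Sum = 3831.775 µg/L·hr
Tail: C_last/k_e = 84.0/0.338 = 248.521
AUC_0→∞ (subcutaneous injection) = 3831.775 + 248.521 = 4080.296 µg/L·hr
F = (AUC_ev/D_ev)/(AUC_iv/D_iv) = (4080.296/80)/(1670/20) = 51.0037/83.5 = 0.6108

F = 0.611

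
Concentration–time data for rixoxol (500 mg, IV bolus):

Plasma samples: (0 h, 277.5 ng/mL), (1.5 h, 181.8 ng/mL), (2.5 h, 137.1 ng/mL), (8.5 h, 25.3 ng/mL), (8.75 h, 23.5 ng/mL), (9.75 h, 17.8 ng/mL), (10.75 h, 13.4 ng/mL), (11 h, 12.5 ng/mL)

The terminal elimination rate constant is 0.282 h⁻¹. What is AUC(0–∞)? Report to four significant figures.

AUC = 1081 ng/mL·h

Trapezoidal AUC_0→11:
  [0→1.5]: (277.5+181.8)/2 × 1.5 = 344.475
  [1.5→2.5]: (181.8+137.1)/2 × 1 = 159.45
  [2.5→8.5]: (137.1+25.3)/2 × 6 = 487.2
  [8.5→8.75]: (25.3+23.5)/2 × 0.25 = 6.1
  [8.75→9.75]: (23.5+17.8)/2 × 1 = 20.65
  [9.75→10.75]: (17.8+13.4)/2 × 1 = 15.6
  [10.75→11]: (13.4+12.5)/2 × 0.25 = 3.2375
  Sum = 1036.7125 ng/mL·h
Extrapolated tail: C_last / k_e = 12.5 / 0.282 = 44.326
AUC_0→∞ = 1036.7125 + 44.326 = 1081.0385 ng/mL·h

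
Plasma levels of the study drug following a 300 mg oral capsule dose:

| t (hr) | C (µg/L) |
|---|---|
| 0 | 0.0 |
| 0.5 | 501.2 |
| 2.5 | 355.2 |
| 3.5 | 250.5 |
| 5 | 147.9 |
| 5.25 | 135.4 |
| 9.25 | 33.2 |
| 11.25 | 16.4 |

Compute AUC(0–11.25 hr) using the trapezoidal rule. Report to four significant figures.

AUC = 2006 µg/L·hr

Trapezoidal AUC_0→11.25:
  [0→0.5]: (0.0+501.2)/2 × 0.5 = 125.3
  [0.5→2.5]: (501.2+355.2)/2 × 2 = 856.4
  [2.5→3.5]: (355.2+250.5)/2 × 1 = 302.85
  [3.5→5]: (250.5+147.9)/2 × 1.5 = 298.8
  [5→5.25]: (147.9+135.4)/2 × 0.25 = 35.4125
  [5.25→9.25]: (135.4+33.2)/2 × 4 = 337.2
  [9.25→11.25]: (33.2+16.4)/2 × 2 = 49.6
  Sum = 2005.5625 µg/L·hr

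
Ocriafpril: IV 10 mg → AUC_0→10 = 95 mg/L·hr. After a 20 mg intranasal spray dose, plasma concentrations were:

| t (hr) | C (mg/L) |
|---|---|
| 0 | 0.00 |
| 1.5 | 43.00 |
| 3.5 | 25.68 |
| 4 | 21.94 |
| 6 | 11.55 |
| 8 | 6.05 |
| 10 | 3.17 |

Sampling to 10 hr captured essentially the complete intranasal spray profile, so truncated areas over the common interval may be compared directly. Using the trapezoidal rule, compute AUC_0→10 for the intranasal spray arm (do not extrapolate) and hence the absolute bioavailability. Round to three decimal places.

Trapezoidal AUC_0→10 (intranasal spray):
  [0→1.5]: (0.00+43.00)/2 × 1.5 = 32.25
  [1.5→3.5]: (43.00+25.68)/2 × 2 = 68.68
  [3.5→4]: (25.68+21.94)/2 × 0.5 = 11.905
  [4→6]: (21.94+11.55)/2 × 2 = 33.49
  [6→8]: (11.55+6.05)/2 × 2 = 17.6
  [8→10]: (6.05+3.17)/2 × 2 = 9.22
  Sum = 173.145 mg/L·hr
F = (AUC_ev/D_ev)/(AUC_iv/D_iv) = (173.145/20)/(95/10) = 8.65725/9.5 = 0.9113

F = 0.911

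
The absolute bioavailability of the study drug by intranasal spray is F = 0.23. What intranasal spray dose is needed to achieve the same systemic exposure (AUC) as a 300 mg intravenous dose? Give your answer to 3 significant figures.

For equal systemic exposure: F × D_ev = D_iv
D_ev = D_iv / F = 300 / 0.23 = 1304.35 mg

D_intranasal = 1300 mg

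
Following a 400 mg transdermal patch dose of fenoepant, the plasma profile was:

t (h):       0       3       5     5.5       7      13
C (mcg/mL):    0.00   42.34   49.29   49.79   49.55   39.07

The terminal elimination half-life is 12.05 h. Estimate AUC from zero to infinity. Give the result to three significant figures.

AUC = 1200 mcg/mL·h

Trapezoidal AUC_0→13:
  [0→3]: (0.00+42.34)/2 × 3 = 63.51
  [3→5]: (42.34+49.29)/2 × 2 = 91.63
  [5→5.5]: (49.29+49.79)/2 × 0.5 = 24.77
  [5.5→7]: (49.79+49.55)/2 × 1.5 = 74.505
  [7→13]: (49.55+39.07)/2 × 6 = 265.86
  Sum = 520.275 mcg/mL·h
k_e = ln2 / t½ = 0.693147 / 12.05 = 0.0575 h^-1
Extrapolated tail: C_last / k_e = 39.07 / 0.0575 = 679.478
AUC_0→∞ = 520.275 + 679.478 = 1199.753 mcg/mL·h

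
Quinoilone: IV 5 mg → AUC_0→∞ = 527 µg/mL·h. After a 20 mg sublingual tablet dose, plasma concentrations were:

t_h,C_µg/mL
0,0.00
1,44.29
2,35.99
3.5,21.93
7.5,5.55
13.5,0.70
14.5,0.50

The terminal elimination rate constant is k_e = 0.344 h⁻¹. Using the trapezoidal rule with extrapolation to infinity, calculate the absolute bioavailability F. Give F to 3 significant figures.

Trapezoidal AUC_0→14.5 (sublingual tablet):
  [0→1]: (0.00+44.29)/2 × 1 = 22.145
  [1→2]: (44.29+35.99)/2 × 1 = 40.14
  [2→3.5]: (35.99+21.93)/2 × 1.5 = 43.44
  [3.5→7.5]: (21.93+5.55)/2 × 4 = 54.96
  [7.5→13.5]: (5.55+0.70)/2 × 6 = 18.75
  [13.5→14.5]: (0.70+0.50)/2 × 1 = 0.6
  Sum = 180.035 µg/mL·h
Tail: C_last/k_e = 0.50/0.344 = 1.453
AUC_0→∞ (sublingual tablet) = 180.035 + 1.453 = 181.488 µg/mL·h
F = (AUC_ev/D_ev)/(AUC_iv/D_iv) = (181.488/20)/(527/5) = 9.0744/105.4 = 0.0861

F = 0.0861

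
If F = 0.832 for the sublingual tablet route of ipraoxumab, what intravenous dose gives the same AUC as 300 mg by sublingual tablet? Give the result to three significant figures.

D_iv = 250 mg

Systemic exposure from an extravascular dose = F × D_ev, so the equivalent IV dose is F × D_ev.
D_iv = F × D_ev = 0.832 × 300 = 249.6 mg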